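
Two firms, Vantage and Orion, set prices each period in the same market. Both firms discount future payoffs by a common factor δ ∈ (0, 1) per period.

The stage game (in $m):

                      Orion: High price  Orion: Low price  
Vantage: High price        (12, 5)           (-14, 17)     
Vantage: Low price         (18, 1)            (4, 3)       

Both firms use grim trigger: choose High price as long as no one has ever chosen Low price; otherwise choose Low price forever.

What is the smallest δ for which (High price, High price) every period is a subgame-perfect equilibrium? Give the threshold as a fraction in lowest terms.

Vantage's threshold: (18−12)/(18−4) = 3/7.
Orion's threshold: (17−5)/(17−3) = 6/7.
3/7 < 6/7, so Orion binds and δ* = 6/7.

6/7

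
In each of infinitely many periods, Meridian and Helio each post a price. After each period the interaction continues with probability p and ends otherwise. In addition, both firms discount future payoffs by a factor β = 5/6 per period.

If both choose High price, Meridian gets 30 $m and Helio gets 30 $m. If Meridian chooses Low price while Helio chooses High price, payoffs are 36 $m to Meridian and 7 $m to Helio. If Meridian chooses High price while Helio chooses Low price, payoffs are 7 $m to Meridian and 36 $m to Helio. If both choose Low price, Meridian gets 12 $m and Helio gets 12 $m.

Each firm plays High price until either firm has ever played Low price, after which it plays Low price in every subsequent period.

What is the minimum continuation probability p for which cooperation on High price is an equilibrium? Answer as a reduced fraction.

Expected continuation weight on next period's payoff is β·p = 5/6·p, which plays the role of the discount factor.
Cooperation requires 5/6·p ≥ (36−30)/(36−12) = 1/4, hence p ≥ 3/10.

3/10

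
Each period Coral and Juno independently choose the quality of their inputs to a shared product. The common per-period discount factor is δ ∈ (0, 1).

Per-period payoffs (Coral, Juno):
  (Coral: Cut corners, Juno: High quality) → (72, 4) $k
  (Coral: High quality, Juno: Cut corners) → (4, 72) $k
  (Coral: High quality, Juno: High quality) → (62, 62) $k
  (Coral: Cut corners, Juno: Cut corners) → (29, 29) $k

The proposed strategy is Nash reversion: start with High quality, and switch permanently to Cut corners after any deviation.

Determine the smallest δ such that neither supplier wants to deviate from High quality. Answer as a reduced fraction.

10/43

Under grim trigger the critical discount factor is (T−C)/(T−P) with T = 72, C = 62, P = 29.
δ* = (72−62)/(72−29) = 10/43.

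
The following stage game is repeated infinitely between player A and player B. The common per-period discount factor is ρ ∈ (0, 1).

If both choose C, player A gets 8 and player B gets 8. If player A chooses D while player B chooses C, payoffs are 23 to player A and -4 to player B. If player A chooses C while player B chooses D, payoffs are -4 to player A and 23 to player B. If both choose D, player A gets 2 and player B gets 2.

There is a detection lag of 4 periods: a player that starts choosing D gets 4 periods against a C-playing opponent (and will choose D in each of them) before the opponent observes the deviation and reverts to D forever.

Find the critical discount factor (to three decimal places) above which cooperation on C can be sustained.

The best deviation is to choose D for all 4 undetected periods, earning 23 each, then 2 forever once detected.
Deviation value: 23(1−ρ^4)/(1−ρ) + 2ρ^4/(1−ρ); cooperation value: 8/(1−ρ).
IC: 8 ≥ 23(1−ρ^4) + 2ρ^4 = 23 − 21ρ^4.
So ρ^4 ≥ 15/21 = 5/7, giving ρ ≥ (5/7)^(1/4) ≈ 0.919.

0.919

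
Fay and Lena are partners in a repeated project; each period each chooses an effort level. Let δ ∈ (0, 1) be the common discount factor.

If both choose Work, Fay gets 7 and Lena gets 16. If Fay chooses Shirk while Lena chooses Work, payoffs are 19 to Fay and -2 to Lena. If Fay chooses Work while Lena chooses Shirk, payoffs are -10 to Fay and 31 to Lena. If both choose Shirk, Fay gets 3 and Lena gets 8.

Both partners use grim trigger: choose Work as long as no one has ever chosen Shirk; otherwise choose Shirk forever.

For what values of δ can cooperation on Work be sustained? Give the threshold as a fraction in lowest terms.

Fay's threshold: (19−7)/(19−3) = 3/4.
Lena's threshold: (31−16)/(31−8) = 15/23.
3/4 > 15/23, so Fay binds and δ* = 3/4.

3/4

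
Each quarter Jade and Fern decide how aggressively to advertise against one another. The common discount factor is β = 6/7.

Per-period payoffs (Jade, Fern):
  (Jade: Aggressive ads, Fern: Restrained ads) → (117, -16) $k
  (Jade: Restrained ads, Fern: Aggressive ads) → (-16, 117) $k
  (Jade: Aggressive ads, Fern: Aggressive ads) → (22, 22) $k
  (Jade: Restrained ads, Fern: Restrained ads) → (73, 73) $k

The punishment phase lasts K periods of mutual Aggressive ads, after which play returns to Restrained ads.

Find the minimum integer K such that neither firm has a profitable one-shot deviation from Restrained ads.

Need Σ_{k=1}^{K} β^k ≥ (117−73)/(73−22) = 0.8627 at β = 6/7.
At K = 1 the sum is 0.8571 < 0.8627; at K = 2 it is 1.5918 ≥ 0.8627.
So the minimum punishment length is K = 2.

2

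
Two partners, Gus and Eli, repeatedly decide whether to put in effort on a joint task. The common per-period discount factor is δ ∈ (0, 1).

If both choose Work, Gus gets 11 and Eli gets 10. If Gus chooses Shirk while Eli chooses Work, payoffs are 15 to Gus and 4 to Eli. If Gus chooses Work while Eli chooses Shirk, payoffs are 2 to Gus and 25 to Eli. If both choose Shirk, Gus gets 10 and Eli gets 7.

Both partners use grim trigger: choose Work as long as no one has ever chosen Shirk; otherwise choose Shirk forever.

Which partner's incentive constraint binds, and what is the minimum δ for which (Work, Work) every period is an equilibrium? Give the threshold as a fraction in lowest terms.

Eli; δ ≥ 5/6

Gus: cooperation gives 11 each period; deviation gives 15 once then 10 forever.
  11/(1−δ) ≥ 15 + 10δ/(1−δ) ⇒ δ ≥ 4/5.
Eli: cooperation gives 10 each period; deviation gives 25 once then 7 forever.
  δ ≥ 15/18 = 5/6.
Both must hold, so the binding constraint is Eli's: δ ≥ 5/6.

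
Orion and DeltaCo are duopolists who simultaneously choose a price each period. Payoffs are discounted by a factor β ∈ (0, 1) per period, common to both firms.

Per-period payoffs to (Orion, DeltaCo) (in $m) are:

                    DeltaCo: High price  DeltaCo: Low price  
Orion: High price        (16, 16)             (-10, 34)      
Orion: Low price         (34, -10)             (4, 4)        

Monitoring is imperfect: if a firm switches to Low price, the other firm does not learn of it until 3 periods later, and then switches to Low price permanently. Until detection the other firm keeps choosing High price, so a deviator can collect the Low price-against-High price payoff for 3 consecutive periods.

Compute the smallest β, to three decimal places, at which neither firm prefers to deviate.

A deviator earns 34 for 3 periods, then 4 forever; cooperating earns 16 forever. Multiplying the IC by (1−β):
16 ≥ 34(1−β^3) + 4β^3, so 30·β^3 ≥ 18 and β^3 ≥ 3/5.
β ≥ (3/5)^(1/3) ≈ 0.843.

0.843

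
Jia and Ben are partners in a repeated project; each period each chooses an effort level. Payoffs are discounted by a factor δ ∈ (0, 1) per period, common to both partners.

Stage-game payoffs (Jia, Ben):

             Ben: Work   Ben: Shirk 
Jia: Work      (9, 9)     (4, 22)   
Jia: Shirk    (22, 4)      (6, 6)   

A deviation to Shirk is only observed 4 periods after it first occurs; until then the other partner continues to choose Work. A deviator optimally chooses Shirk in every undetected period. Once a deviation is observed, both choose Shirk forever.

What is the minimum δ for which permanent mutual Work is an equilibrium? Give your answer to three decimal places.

Deviating for the 4 undetected periods gains 22−9 = 13 per period over cooperation, then loses 9−6 = 3 per period forever once punishment starts.
Gain: 13(1 + δ + … + δ^3); loss: 3·δ^4/(1−δ).
No profitable deviation ⇔ 13(1−δ^4) ≤ 3·δ^4, i.e. δ^4 ≥ 13/(13+3) = 13/16.
Hence δ ≥ (13/16)^(1/4) ≈ 0.949.

0.949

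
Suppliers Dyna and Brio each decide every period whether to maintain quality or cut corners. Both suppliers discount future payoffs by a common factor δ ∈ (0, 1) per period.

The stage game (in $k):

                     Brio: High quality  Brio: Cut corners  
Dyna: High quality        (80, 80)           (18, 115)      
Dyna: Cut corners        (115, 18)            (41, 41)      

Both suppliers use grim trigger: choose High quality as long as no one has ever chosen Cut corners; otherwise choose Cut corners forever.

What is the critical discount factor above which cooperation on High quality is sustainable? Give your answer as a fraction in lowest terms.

35/74

Cooperation forever yields 80 each period: 80/(1−δ).
Deviating yields 115 once, then 41 forever: 115 + 41δ/(1−δ).
No profitable deviation requires 80/(1−δ) ≥ 115 + 41δ/(1−δ).
Multiplying by (1−δ): 80 ≥ 115(1−δ) + 41δ = 115 − 74δ.
So 74δ ≥ 35, i.e. δ ≥ 35/74.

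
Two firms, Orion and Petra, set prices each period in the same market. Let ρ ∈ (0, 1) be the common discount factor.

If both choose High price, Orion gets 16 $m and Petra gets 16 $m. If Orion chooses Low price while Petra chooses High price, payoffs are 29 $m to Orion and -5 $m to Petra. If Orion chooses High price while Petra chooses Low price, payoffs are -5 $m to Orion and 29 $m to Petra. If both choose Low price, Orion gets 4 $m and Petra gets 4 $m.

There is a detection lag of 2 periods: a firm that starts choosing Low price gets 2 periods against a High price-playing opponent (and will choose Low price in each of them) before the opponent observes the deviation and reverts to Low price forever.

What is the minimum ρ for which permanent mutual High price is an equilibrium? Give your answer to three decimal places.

Deviating for the 2 undetected periods gains 29−16 = 13 per period over cooperation, then loses 16−4 = 12 per period forever once punishment starts.
Gain: 13(1 + ρ + … + ρ^1); loss: 12·ρ^2/(1−ρ).
No profitable deviation ⇔ 13(1−ρ^2) ≤ 12·ρ^2, i.e. ρ^2 ≥ 13/(13+12) = 13/25.
Hence ρ ≥ (13/25)^(1/2) ≈ 0.721.

0.721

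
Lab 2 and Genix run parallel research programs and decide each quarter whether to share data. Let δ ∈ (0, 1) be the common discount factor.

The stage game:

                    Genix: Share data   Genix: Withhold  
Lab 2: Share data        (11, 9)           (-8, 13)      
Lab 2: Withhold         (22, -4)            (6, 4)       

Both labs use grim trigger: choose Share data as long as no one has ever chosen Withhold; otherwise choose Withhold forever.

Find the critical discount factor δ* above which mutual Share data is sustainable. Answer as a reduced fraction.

11/16

Lab 2's threshold: (22−11)/(22−6) = 11/16.
Genix's threshold: (13−9)/(13−4) = 4/9.
11/16 > 4/9, so Lab 2 binds and δ* = 11/16.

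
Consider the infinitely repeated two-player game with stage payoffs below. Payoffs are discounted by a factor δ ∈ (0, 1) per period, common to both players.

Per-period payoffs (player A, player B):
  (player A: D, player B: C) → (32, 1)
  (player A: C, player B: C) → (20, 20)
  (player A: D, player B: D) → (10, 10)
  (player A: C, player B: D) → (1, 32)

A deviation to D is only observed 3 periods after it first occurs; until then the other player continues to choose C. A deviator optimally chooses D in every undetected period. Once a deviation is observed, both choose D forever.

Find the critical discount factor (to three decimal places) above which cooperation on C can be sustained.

0.817

The best deviation is to choose D for all 3 undetected periods, earning 32 each, then 10 forever once detected.
Deviation value: 32(1−δ^3)/(1−δ) + 10δ^3/(1−δ); cooperation value: 20/(1−δ).
IC: 20 ≥ 32(1−δ^3) + 10δ^3 = 32 − 22δ^3.
So δ^3 ≥ 12/22 = 6/11, giving δ ≥ (6/11)^(1/3) ≈ 0.817.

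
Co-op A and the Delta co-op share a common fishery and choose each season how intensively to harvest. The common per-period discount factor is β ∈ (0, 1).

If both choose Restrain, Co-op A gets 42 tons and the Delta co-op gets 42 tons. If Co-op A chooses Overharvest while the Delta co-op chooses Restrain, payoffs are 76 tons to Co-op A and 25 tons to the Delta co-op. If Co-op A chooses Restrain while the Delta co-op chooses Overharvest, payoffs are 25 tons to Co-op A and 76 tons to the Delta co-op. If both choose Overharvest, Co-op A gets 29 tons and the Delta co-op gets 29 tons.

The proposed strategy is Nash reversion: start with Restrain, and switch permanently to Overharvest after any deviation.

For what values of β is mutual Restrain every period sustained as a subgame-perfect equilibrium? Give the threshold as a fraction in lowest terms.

42/(1−β) ≥ 76 + 29β/(1−β)
42 ≥ 76 − 47β
β ≥ 34/47.

34/47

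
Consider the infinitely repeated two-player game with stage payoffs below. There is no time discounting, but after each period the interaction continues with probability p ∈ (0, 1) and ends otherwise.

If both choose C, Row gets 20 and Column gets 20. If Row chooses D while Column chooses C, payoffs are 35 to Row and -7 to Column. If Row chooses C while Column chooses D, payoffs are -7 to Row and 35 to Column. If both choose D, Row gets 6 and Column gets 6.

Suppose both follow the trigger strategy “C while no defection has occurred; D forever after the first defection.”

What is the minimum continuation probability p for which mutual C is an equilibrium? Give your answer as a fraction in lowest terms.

15/29

Expected cooperation value is 20 + p·20 + p²·20 + … = 20/(1−p); deviation gives 35 + p·6/(1−p).
20 ≥ 35(1−p) + 6p ⇒ 29p ≥ 15 ⇒ p ≥ 15/29.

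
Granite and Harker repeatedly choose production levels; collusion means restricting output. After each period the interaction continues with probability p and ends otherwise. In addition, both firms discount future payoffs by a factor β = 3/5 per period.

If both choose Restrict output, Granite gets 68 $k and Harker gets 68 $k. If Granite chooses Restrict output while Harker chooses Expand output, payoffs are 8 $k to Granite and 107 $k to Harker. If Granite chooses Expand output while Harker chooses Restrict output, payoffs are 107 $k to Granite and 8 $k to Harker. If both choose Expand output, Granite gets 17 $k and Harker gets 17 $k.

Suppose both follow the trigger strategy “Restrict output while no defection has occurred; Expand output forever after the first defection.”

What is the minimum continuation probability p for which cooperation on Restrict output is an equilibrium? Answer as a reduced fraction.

With continuation probability p and discount β, the effective per-period discount factor is βp.
Grim-trigger IC: βp ≥ (107−68)/(107−17) = 13/30.
So p ≥ (13/30)/(3/5) = 13/18.

13/18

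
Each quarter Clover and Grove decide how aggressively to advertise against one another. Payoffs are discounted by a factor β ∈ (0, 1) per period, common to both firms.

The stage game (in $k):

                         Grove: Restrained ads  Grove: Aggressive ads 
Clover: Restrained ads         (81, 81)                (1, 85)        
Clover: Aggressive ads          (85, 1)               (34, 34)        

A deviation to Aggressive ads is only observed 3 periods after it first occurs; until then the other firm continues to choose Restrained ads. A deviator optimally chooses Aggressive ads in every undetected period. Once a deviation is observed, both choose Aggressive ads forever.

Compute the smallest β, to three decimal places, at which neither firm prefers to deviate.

A deviator earns 85 for 3 periods, then 34 forever; cooperating earns 81 forever. Multiplying the IC by (1−β):
81 ≥ 85(1−β^3) + 34β^3, so 51·β^3 ≥ 4 and β^3 ≥ 4/51.
β ≥ (4/51)^(1/3) ≈ 0.428.

0.428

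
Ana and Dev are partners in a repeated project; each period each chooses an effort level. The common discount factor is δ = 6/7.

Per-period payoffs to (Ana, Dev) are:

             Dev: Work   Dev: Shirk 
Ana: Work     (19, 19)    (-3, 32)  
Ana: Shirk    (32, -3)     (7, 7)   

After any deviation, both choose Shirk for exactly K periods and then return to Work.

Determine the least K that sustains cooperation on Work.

2

No profitable deviation requires (19−7)(δ+…+δ^K) ≥ 32−19, i.e. δ+…+δ^K ≥ 13/12 ≈ 1.0833.
With δ = 6/7, the partial sums are K=1: 0.8571, K=2: 1.5918.
K = 2 is the first length at which the sum reaches 1.0833.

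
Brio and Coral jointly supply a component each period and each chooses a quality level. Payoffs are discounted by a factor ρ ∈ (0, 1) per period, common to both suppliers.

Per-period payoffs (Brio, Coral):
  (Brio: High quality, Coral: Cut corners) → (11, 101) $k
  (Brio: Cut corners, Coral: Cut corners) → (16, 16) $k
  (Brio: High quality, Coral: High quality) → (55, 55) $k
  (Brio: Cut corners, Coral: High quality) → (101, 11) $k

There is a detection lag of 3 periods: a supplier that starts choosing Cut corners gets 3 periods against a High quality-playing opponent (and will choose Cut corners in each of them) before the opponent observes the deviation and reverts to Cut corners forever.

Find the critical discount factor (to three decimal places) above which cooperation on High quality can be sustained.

0.815

A deviator earns 101 for 3 periods, then 16 forever; cooperating earns 55 forever. Multiplying the IC by (1−ρ):
55 ≥ 101(1−ρ^3) + 16ρ^3, so 85·ρ^3 ≥ 46 and ρ^3 ≥ 46/85.
ρ ≥ (46/85)^(1/3) ≈ 0.815.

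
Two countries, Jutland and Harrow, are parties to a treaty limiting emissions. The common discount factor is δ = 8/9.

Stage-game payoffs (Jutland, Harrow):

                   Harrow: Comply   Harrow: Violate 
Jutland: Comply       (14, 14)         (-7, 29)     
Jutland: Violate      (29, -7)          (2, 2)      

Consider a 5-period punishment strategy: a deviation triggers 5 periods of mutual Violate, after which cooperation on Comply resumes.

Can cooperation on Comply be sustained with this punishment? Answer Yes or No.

Yes

A one-shot deviation gives 29 now, then 2 for 5 periods, then back to 14.
Gain from deviating: (29−14) today; loss: (14−2) in each of the next 5 periods.
No-deviation condition: (14−2)(δ+…+δ^5) ≥ 29−14, i.e. δ+…+δ^5 ≥ 5/4.
At δ = 8/9: δ+…+δ^5 = 3.5606 ≥ 1.2500.
So cooperation is sustainable.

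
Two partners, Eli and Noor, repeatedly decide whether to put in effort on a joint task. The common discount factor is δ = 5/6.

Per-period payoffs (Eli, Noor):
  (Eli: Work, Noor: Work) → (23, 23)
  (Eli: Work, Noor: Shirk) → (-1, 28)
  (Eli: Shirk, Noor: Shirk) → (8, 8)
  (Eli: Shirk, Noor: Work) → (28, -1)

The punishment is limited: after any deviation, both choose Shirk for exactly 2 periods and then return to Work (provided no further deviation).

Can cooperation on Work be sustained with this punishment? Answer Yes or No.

Yes

A one-shot deviation gives 28 now, then 8 for 2 periods, then back to 23.
Gain from deviating: (28−23) today; loss: (23−8) in each of the next 2 periods.
No-deviation condition: (23−8)(δ+…+δ^2) ≥ 28−23, i.e. δ+…+δ^2 ≥ 1/3.
At δ = 5/6: δ+…+δ^2 = 1.5278 ≥ 0.3333.
So cooperation is sustainable.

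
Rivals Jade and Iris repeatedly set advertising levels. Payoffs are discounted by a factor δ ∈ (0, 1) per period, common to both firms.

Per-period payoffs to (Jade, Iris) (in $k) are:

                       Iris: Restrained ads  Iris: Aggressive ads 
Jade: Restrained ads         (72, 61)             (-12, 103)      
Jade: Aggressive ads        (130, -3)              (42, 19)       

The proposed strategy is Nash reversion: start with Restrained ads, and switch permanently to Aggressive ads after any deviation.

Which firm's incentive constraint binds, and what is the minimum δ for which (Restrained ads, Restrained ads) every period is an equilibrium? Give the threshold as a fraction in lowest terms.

Jade; δ ≥ 29/44

Jade's threshold: (130−72)/(130−42) = 29/44.
Iris's threshold: (103−61)/(103−19) = 1/2.
29/44 > 1/2, so Jade binds and δ* = 29/44.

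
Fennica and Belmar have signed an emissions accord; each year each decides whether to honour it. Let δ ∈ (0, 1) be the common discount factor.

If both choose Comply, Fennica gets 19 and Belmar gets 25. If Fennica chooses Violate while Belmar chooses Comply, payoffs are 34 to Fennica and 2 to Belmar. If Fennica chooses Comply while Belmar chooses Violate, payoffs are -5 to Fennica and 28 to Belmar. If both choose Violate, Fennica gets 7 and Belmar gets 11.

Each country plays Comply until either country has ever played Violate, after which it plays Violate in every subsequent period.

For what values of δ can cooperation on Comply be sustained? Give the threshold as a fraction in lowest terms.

For Fennica: deviation gain 34−19 = 15, per-period punishment loss 19−7 = 12. IC gives δ ≥ 15/27 = 5/9.
For Belmar: gain 3, loss 14 per period, so δ ≥ 3/17.
The tighter constraint is Fennica's, so cooperation needs δ ≥ 5/9.

5/9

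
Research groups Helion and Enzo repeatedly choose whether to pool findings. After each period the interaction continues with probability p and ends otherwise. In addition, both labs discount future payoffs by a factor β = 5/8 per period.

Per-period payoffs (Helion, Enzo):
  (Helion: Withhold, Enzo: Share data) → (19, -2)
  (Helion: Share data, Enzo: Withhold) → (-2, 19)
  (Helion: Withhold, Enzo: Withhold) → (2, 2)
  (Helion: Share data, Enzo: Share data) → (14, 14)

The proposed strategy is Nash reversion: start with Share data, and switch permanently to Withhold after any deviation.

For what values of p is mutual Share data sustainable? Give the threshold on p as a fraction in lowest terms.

With continuation probability p and discount β, the effective per-period discount factor is βp.
Grim-trigger IC: βp ≥ (19−14)/(19−2) = 5/17.
So p ≥ (5/17)/(5/8) = 8/17.

8/17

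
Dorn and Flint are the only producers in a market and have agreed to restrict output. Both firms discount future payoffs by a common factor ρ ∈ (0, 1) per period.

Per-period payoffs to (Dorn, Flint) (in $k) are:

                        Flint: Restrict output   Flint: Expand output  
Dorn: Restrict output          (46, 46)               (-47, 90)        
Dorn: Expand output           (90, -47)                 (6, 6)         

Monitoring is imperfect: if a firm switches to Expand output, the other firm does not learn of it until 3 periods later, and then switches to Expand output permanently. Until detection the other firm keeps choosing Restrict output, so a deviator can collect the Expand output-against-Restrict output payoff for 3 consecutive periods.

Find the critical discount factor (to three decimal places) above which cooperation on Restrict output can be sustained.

0.806

The best deviation is to choose Expand output for all 3 undetected periods, earning 90 each, then 6 forever once detected.
Deviation value: 90(1−ρ^3)/(1−ρ) + 6ρ^3/(1−ρ); cooperation value: 46/(1−ρ).
IC: 46 ≥ 90(1−ρ^3) + 6ρ^3 = 90 − 84ρ^3.
So ρ^3 ≥ 44/84 = 11/21, giving ρ ≥ (11/21)^(1/3) ≈ 0.806.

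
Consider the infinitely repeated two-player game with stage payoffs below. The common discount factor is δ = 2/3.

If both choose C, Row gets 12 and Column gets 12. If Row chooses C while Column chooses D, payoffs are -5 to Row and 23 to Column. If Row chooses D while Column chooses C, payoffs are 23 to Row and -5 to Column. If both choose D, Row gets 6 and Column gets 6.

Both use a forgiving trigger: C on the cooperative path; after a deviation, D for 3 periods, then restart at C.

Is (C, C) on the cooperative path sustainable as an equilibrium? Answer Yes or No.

Comparing payoff streams over the 4 periods until play realigns: cooperate → 12(1+δ+…+δ^3); deviate → 23 + 6(δ+…+δ^3).
Cooperation is sustained iff (12−6)(δ+…+δ^3) ≥ 23−12.
δ+…+δ^3 = 2/3·(1−(2/3)^3)/(1−2/3) = 1.4074, and (23−12)/(12−6) = 1.8333.
1.4074 < 1.8333, so cooperation is not sustainable.

No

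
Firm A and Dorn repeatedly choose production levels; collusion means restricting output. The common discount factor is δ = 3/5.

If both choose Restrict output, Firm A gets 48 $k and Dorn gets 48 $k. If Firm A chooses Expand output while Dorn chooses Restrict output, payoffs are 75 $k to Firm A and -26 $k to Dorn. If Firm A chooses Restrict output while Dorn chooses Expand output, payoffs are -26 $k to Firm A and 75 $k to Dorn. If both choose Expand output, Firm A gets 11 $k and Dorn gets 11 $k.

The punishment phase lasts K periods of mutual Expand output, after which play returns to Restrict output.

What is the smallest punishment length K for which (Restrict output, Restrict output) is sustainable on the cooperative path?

IC: δ(1−δ^K)/(1−δ) ≥ (75−48)/(48−11) = 27/37.
With δ = 3/5: need 1 − δ^K ≥ 27/37·(1−3/5)/(3/5), i.e. δ^K ≤ 0.5135.
Since (3/5)^1 = 0.6000 and (3/5)^2 = 0.3600, the smallest such K is 2.

2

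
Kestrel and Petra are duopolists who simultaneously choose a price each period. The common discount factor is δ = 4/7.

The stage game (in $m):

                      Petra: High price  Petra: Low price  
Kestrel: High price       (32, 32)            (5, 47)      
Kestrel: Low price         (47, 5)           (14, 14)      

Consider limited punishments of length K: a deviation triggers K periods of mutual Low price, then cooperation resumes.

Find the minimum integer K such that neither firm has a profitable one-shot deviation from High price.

2

No profitable deviation requires (32−14)(δ+…+δ^K) ≥ 47−32, i.e. δ+…+δ^K ≥ 5/6 ≈ 0.8333.
With δ = 4/7, the partial sums are K=1: 0.5714, K=2: 0.8980.
K = 2 is the first length at which the sum reaches 0.8333.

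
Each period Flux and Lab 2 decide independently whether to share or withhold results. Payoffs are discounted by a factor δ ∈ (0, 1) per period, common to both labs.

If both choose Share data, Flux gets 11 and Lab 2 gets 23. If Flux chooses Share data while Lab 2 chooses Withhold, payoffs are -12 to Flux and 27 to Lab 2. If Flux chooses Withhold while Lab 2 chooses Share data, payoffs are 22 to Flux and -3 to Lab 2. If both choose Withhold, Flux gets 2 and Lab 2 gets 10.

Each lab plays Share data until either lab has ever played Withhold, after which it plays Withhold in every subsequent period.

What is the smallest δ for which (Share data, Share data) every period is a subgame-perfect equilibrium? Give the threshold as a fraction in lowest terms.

Flux: cooperation gives 11 each period; deviation gives 22 once then 2 forever.
  11/(1−δ) ≥ 22 + 2δ/(1−δ) ⇒ δ ≥ 11/20.
Lab 2: cooperation gives 23 each period; deviation gives 27 once then 10 forever.
  δ ≥ 4/17.
Both must hold, so the binding constraint is Flux's: δ ≥ 11/20.

11/20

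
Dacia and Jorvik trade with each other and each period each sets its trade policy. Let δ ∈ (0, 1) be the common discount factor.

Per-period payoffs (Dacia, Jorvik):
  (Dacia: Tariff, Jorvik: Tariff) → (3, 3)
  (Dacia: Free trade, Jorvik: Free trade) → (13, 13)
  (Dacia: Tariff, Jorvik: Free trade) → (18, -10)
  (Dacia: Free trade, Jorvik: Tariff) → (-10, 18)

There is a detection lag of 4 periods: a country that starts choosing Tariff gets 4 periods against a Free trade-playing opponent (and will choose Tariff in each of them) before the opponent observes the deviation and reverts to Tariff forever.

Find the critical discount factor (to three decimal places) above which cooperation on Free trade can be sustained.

The best deviation is to choose Tariff for all 4 undetected periods, earning 18 each, then 3 forever once detected.
Deviation value: 18(1−δ^4)/(1−δ) + 3δ^4/(1−δ); cooperation value: 13/(1−δ).
IC: 13 ≥ 18(1−δ^4) + 3δ^4 = 18 − 15δ^4.
So δ^4 ≥ 5/15 = 1/3, giving δ ≥ (1/3)^(1/4) ≈ 0.760.

0.760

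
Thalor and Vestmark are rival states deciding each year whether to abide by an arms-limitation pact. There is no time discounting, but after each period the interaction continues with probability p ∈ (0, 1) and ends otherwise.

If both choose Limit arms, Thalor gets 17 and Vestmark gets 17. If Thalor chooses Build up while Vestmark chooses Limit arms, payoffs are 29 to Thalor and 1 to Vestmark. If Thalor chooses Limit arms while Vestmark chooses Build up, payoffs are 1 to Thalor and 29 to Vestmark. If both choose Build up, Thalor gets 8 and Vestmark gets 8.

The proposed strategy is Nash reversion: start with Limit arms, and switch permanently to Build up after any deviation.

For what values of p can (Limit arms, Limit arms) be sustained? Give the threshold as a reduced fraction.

Expected cooperation value is 17 + p·17 + p²·17 + … = 17/(1−p); deviation gives 29 + p·8/(1−p).
17 ≥ 29(1−p) + 8p ⇒ 21p ≥ 12 ⇒ p ≥ 12/21 = 4/7.

4/7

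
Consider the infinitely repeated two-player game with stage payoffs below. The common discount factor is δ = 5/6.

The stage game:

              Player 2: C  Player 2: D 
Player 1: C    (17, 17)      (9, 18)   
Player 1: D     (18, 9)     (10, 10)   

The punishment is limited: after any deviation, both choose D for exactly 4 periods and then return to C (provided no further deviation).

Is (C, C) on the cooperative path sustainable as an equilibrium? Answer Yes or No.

A one-shot deviation gives 18 now, then 10 for 4 periods, then back to 17.
Gain from deviating: (18−17) today; loss: (17−10) in each of the next 4 periods.
No-deviation condition: (17−10)(δ+…+δ^4) ≥ 18−17, i.e. δ+…+δ^4 ≥ 1/7.
At δ = 5/6: δ+…+δ^4 = 2.5887 ≥ 0.1429.
So cooperation is sustainable.

Yes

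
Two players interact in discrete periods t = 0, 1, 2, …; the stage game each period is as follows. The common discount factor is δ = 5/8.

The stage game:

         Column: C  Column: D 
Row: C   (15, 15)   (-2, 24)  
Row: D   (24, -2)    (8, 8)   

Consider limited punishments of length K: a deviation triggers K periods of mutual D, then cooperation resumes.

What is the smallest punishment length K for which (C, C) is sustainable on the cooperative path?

Need Σ_{k=1}^{K} δ^k ≥ (24−15)/(15−8) = 1.2857 at δ = 5/8.
At K = 3 the sum is 1.2598 < 1.2857; at K = 4 it is 1.4124 ≥ 1.2857.
So the minimum punishment length is K = 4.

4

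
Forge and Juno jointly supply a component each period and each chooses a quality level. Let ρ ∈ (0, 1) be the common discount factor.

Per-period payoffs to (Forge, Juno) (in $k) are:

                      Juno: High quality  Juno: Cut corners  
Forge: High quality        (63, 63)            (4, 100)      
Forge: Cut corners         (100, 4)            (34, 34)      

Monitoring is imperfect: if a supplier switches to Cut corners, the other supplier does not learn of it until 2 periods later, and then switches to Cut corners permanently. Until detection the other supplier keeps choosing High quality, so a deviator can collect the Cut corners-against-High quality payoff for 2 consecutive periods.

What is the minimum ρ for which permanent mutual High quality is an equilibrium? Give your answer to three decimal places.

The best deviation is to choose Cut corners for all 2 undetected periods, earning 100 each, then 34 forever once detected.
Deviation value: 100(1−ρ^2)/(1−ρ) + 34ρ^2/(1−ρ); cooperation value: 63/(1−ρ).
IC: 63 ≥ 100(1−ρ^2) + 34ρ^2 = 100 − 66ρ^2.
So ρ^2 ≥ 37/66, giving ρ ≥ (37/66)^(1/2) ≈ 0.749.

0.749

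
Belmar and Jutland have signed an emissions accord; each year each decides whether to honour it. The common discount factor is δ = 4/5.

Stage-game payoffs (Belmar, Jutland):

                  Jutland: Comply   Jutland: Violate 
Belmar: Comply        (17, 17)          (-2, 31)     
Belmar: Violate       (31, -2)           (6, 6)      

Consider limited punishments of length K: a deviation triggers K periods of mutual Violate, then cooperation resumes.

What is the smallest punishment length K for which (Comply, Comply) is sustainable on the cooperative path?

2

IC: δ(1−δ^K)/(1−δ) ≥ (31−17)/(17−6) = 14/11.
With δ = 4/5: need 1 − δ^K ≥ 14/11·(1−4/5)/(4/5), i.e. δ^K ≤ 0.6818.
Since (4/5)^1 = 0.8000 and (4/5)^2 = 0.6400, the smallest such K is 2.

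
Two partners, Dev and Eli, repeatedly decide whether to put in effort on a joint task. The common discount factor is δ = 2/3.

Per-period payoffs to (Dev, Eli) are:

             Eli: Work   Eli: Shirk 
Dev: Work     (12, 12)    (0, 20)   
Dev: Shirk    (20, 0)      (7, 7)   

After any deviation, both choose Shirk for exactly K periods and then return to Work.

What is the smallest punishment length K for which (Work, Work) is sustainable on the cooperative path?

No profitable deviation requires (12−7)(δ+…+δ^K) ≥ 20−12, i.e. δ+…+δ^K ≥ 8/5 ≈ 1.6000.
With δ = 2/3, the partial sums are K=1: 0.6667, K=2: 1.1111, K=3: 1.4074, K=4: 1.6049.
K = 4 is the first length at which the sum reaches 1.6000.

4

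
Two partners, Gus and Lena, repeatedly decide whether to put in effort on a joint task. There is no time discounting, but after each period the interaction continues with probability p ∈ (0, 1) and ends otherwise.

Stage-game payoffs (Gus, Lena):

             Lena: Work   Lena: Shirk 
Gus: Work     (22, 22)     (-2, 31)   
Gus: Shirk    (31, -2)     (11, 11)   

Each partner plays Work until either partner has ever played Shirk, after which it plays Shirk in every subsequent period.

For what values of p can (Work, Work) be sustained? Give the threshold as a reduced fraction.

9/20

With no time discounting, the continuation probability p plays the role of the discount factor.
Grim-trigger IC: 22/(1−p) ≥ 31 + 11p/(1−p) ⇒ p ≥ (31−22)/(31−11) = 9/20.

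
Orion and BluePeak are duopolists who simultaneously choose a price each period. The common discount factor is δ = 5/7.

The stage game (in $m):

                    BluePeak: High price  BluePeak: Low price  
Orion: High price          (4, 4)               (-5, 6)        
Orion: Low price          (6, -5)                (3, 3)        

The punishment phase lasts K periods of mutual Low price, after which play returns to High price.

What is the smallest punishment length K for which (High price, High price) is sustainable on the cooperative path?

5

Need Σ_{k=1}^{K} δ^k ≥ (6−4)/(4−3) = 2.0000 at δ = 5/7.
At K = 4 the sum is 1.8492 < 2.0000; at K = 5 it is 2.0352 ≥ 2.0000.
So the minimum punishment length is K = 5.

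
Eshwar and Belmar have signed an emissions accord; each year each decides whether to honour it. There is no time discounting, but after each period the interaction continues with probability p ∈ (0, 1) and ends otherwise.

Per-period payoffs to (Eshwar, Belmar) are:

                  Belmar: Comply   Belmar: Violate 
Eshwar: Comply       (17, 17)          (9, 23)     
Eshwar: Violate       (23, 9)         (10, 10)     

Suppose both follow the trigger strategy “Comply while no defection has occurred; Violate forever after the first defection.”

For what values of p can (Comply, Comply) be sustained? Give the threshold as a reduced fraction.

6/13

Expected cooperation value is 17 + p·17 + p²·17 + … = 17/(1−p); deviation gives 23 + p·10/(1−p).
17 ≥ 23(1−p) + 10p ⇒ 13p ≥ 6 ⇒ p ≥ 6/13.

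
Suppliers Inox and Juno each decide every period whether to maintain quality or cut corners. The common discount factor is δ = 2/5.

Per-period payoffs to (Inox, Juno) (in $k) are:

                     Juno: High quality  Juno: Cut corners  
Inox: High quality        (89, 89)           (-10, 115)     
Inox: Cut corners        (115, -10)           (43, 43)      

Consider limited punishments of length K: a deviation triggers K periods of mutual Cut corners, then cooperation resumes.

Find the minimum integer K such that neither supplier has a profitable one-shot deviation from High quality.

3

No profitable deviation requires (89−43)(δ+…+δ^K) ≥ 115−89, i.e. δ+…+δ^K ≥ 13/23 ≈ 0.5652.
With δ = 2/5, the partial sums are K=1: 0.4000, K=2: 0.5600, K=3: 0.6240.
K = 3 is the first length at which the sum reaches 0.5652.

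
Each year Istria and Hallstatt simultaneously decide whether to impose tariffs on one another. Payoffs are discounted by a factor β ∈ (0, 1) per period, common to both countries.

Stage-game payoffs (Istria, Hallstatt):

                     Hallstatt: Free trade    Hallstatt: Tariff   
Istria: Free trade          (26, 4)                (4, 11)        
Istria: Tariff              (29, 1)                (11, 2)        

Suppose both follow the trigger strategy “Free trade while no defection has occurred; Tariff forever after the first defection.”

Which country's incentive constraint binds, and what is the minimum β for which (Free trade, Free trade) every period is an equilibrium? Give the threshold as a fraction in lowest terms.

Hallstatt; β ≥ 7/9

For Istria: deviation gain 29−26 = 3, per-period punishment loss 26−11 = 15. IC gives β ≥ 3/18 = 1/6.
For Hallstatt: gain 7, loss 2 per period, so β ≥ 7/9.
The tighter constraint is Hallstatt's, so cooperation needs β ≥ 7/9.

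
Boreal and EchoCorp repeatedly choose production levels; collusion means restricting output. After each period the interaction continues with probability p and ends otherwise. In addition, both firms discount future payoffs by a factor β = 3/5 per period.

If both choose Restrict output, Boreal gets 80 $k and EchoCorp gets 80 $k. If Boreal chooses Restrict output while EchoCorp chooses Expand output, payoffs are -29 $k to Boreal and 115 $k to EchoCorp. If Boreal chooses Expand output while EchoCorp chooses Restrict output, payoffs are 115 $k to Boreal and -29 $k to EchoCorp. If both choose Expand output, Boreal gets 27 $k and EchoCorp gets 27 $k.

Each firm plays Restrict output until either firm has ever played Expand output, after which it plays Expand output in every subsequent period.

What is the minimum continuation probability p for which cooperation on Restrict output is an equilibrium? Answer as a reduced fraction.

175/264

With continuation probability p and discount β, the effective per-period discount factor is βp.
Grim-trigger IC: βp ≥ (115−80)/(115−27) = 35/88.
So p ≥ (35/88)/(3/5) = 175/264.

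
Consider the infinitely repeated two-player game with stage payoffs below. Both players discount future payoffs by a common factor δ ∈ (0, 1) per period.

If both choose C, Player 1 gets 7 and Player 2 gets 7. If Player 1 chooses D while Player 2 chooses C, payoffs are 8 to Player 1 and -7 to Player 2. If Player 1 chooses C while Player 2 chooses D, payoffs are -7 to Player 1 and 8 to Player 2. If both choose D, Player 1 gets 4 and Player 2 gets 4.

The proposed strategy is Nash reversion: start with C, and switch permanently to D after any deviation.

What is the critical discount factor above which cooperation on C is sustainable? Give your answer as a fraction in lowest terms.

1/4

One-period gain from deviating is 8 − 7 = 1. The loss is 7 − 4 = 3 in every subsequent period, with present value 3·δ/(1−δ).
Deviation is unprofitable when 3·δ/(1−δ) ≥ 1, i.e. δ/(1−δ) ≥ 1/3.
Equivalently δ ≥ 1/(1+3) = 1/4.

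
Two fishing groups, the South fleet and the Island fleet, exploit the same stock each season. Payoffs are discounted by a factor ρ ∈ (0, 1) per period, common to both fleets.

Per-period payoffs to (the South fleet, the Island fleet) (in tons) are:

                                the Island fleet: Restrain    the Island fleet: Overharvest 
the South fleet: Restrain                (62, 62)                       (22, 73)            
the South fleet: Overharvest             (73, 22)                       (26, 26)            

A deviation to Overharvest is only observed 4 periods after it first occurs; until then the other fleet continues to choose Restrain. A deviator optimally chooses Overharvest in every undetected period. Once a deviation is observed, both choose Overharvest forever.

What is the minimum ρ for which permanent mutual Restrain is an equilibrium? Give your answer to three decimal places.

A deviator earns 73 for 4 periods, then 26 forever; cooperating earns 62 forever. Multiplying the IC by (1−ρ):
62 ≥ 73(1−ρ^4) + 26ρ^4, so 47·ρ^4 ≥ 11 and ρ^4 ≥ 11/47.
ρ ≥ (11/47)^(1/4) ≈ 0.696.

0.696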